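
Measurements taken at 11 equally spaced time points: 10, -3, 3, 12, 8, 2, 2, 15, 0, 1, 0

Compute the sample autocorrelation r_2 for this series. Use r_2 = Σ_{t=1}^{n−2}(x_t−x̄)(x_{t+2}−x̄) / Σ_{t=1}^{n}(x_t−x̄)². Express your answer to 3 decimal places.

-0.388

Mean x̄ = (10 − 3 + 3 + 12 + 8 + 2 + 2 + 15 + 0 + 1 + 0)/11 = 4.5455
Numerator Σ_{t=1}^{9}(x_t−x̄)(x_{t+2}−x̄) = -129.2314
Denominator Σ(x_t−x̄)² = 332.7273
r_2 = -129.2314 / 332.7273 = -0.388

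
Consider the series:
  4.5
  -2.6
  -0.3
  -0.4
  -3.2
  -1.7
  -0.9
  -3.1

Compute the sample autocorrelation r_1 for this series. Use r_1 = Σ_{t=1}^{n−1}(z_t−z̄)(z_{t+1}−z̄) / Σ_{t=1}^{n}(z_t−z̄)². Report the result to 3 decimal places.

-0.218

Mean z̄ = (4.5 − 2.6 − 0.3 − 0.4 − 3.2 − 1.7 − 0.9 − 3.1)/8 = -0.9625
Deviations from mean: 5.4625, -1.6375, 0.6625, 0.5625, -2.2375, -0.7375, 0.0625, -2.1375
Numerator Σ_{t=1}^{7}(z_t−z̄)(z_{t+1}−z̄) = -9.4452
Denominator Σ(z_t−z̄)² = 43.3988
r_1 = -9.4452 / 43.3988 = -0.218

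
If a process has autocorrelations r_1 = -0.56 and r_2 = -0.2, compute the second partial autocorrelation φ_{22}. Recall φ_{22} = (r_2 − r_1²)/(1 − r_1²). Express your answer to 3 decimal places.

φ_{22} = (r_2 − r_1²) / (1 − r_1²)
r_1² = (-0.56)² = 0.3136
Numerator = -0.2 − 0.3136 = -0.5136; denominator = 1 − 0.3136 = 0.6864
φ_{22} = -0.5136 / 0.6864 = -0.748

-0.748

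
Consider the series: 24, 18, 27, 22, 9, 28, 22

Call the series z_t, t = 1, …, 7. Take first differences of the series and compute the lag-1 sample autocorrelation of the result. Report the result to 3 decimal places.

-0.554

First differences Δz: -6, 9, -5, -13, 19, -6
Mean of differences = -0.3333
Numerator Σ(Δz_t−Δz̄)(Δz_{t+1}−Δz̄) = -391.7778
Denominator Σ(Δz_t−Δz̄)² = 707.3333
r_1(Δz) = -391.7778 / 707.3333 = -0.554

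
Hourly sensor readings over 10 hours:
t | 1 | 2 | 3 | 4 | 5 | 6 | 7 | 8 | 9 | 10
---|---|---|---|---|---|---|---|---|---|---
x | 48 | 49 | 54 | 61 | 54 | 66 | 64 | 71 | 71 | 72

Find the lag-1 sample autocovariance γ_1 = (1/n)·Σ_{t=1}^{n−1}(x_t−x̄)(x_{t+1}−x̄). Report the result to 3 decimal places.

Mean x̄ = (48 + 49 + 54 + 61 + 54 + 66 + 64 + 71 + 71 + 72)/10 = 61.0000
Σ_{t=1}^{9}(x_t−x̄)(x_{t+1}−x̄) = 460.0000
γ_1 = 460.0000 / 10 = 46.000

46.000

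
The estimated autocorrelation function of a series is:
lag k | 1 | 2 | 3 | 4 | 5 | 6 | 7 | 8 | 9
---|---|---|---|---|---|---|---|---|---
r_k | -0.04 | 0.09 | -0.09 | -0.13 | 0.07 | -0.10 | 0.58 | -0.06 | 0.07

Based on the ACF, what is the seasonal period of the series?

The largest autocorrelation is r_7 = 0.58; the remaining lags stay at or below 0.09.
The dominant spike at lag 7 indicates a seasonal period of 7.

7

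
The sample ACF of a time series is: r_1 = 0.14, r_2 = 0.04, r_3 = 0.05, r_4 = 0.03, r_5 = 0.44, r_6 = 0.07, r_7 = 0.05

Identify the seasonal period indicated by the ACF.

The largest autocorrelation is r_5 = 0.44; the remaining lags stay at or below 0.14.
The dominant spike at lag 5 indicates a seasonal period of 5.

5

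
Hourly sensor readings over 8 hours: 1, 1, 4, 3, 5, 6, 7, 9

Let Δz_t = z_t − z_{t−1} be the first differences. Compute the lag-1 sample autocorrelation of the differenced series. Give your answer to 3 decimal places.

-0.752

First differences Δz: 0, 3, -1, 2, 1, 1, 2
Mean of differences = 1.1429
Numerator Σ(Δz_t−Δz̄)(Δz_{t+1}−Δz̄) = -8.1633
Denominator Σ(Δz_t−Δz̄)² = 10.8571
r_1(Δz) = -8.1633 / 10.8571 = -0.752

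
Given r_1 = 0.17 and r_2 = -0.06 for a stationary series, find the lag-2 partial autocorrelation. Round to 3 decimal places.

φ_{22} = (r_2 − r_1²) / (1 − r_1²)
r_1² = (0.17)² = 0.0289
Numerator = -0.06 − 0.0289 = -0.0889; denominator = 1 − 0.0289 = 0.9711
φ_{22} = -0.0889 / 0.9711 = -0.092

-0.092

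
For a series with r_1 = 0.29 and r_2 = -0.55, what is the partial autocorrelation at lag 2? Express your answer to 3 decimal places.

-0.692

φ_{22} = (r_2 − r_1²) / (1 − r_1²)
r_1² = (0.29)² = 0.0841
Numerator = -0.55 − 0.0841 = -0.6341; denominator = 1 − 0.0841 = 0.9159
φ_{22} = -0.6341 / 0.9159 = -0.692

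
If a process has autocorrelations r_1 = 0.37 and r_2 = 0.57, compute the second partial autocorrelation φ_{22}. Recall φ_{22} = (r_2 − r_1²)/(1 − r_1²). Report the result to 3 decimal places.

0.502

φ_{22} = (r_2 − r_1²) / (1 − r_1²)
r_1² = (0.37)² = 0.1369
Numerator = 0.57 − 0.1369 = 0.4331; denominator = 1 − 0.1369 = 0.8631
φ_{22} = 0.4331 / 0.8631 = 0.502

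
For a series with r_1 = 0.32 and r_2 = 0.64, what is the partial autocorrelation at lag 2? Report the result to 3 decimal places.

0.599

φ_{22} = (r_2 − r_1²) / (1 − r_1²)
r_1² = (0.32)² = 0.1024
Numerator = 0.64 − 0.1024 = 0.5376; denominator = 1 − 0.1024 = 0.8976
φ_{22} = 0.5376 / 0.8976 = 0.599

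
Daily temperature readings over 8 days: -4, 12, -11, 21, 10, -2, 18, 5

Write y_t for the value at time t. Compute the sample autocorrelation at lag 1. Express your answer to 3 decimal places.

-0.570

Mean ȳ = (-4 + 12 − 11 + 21 + 10 − 2 + 18 + 5)/8 = 6.1250
Deviations from mean: -10.1250, 5.8750, -17.1250, 14.8750, 3.8750, -8.1250, 11.8750, -1.1250
Numerator Σ_{t=1}^{7}(y_t−ȳ)(y_{t+1}−ȳ) = -498.5156
Denominator Σ(y_t−ȳ)² = 874.8750
r_1 = -498.5156 / 874.8750 = -0.570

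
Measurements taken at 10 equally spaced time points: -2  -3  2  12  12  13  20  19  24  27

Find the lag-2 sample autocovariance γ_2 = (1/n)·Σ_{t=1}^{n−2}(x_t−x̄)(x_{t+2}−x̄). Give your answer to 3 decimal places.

34.528

Mean x̄ = (-2 − 3 + 2 + 12 + 12 + 13 + 20 + 19 + 24 + 27)/10 = 12.4000
Σ_{t=1}^{8}(x_t−x̄)(x_{t+2}−x̄) = 345.2800
γ_2 = 345.2800 / 10 = 34.528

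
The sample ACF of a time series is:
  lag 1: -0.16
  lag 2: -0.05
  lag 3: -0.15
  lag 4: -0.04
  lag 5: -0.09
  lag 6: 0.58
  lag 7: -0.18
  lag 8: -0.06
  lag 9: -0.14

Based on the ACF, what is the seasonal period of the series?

6

The largest autocorrelation is r_6 = 0.58; the remaining lags stay at or below -0.04.
The dominant spike at lag 6 indicates a seasonal period of 6.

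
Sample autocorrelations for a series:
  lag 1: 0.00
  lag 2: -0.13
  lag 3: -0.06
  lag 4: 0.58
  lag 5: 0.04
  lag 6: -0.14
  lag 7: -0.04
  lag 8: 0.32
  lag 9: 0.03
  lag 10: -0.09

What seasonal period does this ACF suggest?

4

The largest autocorrelation is r_4 = 0.58, with a weaker echo at lag 8 (0.32); the remaining lags stay at or below 0.04.
The dominant spike at lag 4 indicates a seasonal period of 4.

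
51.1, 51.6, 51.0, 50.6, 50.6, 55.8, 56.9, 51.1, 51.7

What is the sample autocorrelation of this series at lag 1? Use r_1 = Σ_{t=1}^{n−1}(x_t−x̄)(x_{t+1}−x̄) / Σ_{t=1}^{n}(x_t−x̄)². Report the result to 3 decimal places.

0.275

Mean x̄ = (51.1 + 51.6 + 51.0 + 50.6 + 50.6 + 55.8 + 56.9 + 51.1 + 51.7)/9 = 52.2667
Numerator Σ_{t=1}^{8}(x_t−x̄)(x_{t+1}−x̄) = 12.2489
Denominator Σ(x_t−x̄)² = 44.6000
r_1 = 12.2489 / 44.6000 = 0.275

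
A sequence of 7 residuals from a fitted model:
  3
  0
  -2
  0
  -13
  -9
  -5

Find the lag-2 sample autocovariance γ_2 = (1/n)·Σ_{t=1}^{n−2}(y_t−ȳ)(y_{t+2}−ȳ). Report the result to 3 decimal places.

0.242

Mean ȳ = (3 + 0 − 2 + 0 − 13 − 9 − 5)/7 = -3.7143
Σ_{t=1}^{5}(y_t−ȳ)(y_{t+2}−ȳ) = 1.6939
γ_2 = 1.6939 / 7 = 0.242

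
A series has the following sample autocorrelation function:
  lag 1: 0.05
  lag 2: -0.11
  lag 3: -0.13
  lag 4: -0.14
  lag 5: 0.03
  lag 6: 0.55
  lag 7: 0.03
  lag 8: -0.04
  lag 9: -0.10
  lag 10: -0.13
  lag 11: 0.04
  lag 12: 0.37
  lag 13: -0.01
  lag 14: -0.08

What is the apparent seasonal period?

6

The largest autocorrelation is r_6 = 0.55, with a weaker echo at lag 12 (0.37); the remaining lags stay at or below 0.05.
The dominant spike at lag 6 indicates a seasonal period of 6.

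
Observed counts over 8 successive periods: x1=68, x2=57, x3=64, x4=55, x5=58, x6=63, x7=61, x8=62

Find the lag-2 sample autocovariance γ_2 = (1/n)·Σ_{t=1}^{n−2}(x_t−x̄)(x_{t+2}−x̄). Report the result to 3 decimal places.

Mean x̄ = (68 + 57 + 64 + 55 + 58 + 63 + 61 + 62)/8 = 61.0000
Deviations: 7.0000, -4.0000, 3.0000, -6.0000, -3.0000, 2.0000, 0.0000, 1.0000
Σ_{t=1}^{6}(x_t−x̄)(x_{t+2}−x̄) = 26.0000
γ_2 = 26.0000 / 8 = 3.250

3.250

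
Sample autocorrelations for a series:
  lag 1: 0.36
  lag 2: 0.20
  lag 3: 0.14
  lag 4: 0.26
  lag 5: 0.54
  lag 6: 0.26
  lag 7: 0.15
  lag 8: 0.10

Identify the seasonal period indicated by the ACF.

5

The largest autocorrelation is r_5 = 0.54; the remaining lags stay at or below 0.36. The elevated value at lag 1 (0.36), dropping to 0.20 at lag 2, reflects decaying short-term dependence rather than seasonality.
The dominant spike at lag 5 indicates a seasonal period of 5.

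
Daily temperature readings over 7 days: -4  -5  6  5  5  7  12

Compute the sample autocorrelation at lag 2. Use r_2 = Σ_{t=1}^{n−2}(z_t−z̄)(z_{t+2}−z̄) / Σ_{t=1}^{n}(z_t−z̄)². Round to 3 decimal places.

Mean z̄ = (-4 − 5 + 6 + 5 + 5 + 7 + 12)/7 = 3.7143
Deviations from mean: -7.7143, -8.7143, 2.2857, 1.2857, 1.2857, 3.2857, 8.2857
Σ(z_t−z̄)(z_{t+2}−z̄) = (-17.6327) + (-11.2041) + (2.9388) + (4.2245) + (10.6531) = -11.0204
Denominator Σ(z_t−z̄)² = 223.4286
r_2 = -11.0204 / 223.4286 = -0.049

-0.049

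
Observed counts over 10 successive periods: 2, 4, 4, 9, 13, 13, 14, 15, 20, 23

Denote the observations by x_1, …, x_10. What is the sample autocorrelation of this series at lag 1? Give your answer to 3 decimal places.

Mean x̄ = (2 + 4 + 4 + 9 + 13 + 13 + 14 + 15 + 20 + 23)/10 = 11.7000
Numerator Σ_{t=1}^{9}(x_t−x̄)(x_{t+1}−x̄) = 284.7100
Denominator Σ(x_t−x̄)² = 436.1000
r_1 = 284.7100 / 436.1000 = 0.653

0.653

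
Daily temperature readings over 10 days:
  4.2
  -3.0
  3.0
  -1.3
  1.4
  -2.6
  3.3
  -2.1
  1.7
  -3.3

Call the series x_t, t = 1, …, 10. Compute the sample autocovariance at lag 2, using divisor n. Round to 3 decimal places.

Mean x̄ = (4.2 − 3.0 + 3.0 − 1.3 + 1.4 − 2.6 + 3.3 − 2.1 + 1.7 − 3.3)/10 = 0.1300
Σ_{t=1}^{8}(x_t−x̄)(x_{t+2}−x̄) = 46.4452
γ_2 = 46.4452 / 10 = 4.645

4.645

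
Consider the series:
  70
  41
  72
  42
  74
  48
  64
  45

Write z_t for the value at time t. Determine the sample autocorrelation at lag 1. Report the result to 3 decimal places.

-0.854

Mean z̄ = (70 + 41 + 72 + 42 + 74 + 48 + 64 + 45)/8 = 57.0000
Deviations from mean: 13.0000, -16.0000, 15.0000, -15.0000, 17.0000, -9.0000, 7.0000, -12.0000
Σ(z_t−z̄)(z_{t+1}−z̄) = (-208.0000) + (-240.0000) + (-225.0000) + (-255.0000) + (-153.0000) + (-63.0000) + (-84.0000) = -1228.0000
Denominator Σ(z_t−z̄)² = 1438.0000
r_1 = -1228.0000 / 1438.0000 = -0.854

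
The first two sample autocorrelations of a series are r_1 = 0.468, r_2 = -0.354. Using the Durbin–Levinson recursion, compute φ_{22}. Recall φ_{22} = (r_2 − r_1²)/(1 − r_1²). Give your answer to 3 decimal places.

φ_{22} = (r_2 − r_1²) / (1 − r_1²)
r_1² = (0.468)² = 0.219024
Numerator = -0.354 − 0.2190 = -0.5730; denominator = 1 − 0.2190 = 0.7810
φ_{22} = -0.5730 / 0.7810 = -0.734

-0.734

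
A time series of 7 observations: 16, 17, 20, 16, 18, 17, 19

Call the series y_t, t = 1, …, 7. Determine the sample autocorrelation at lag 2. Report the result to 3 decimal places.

Mean ȳ = (16 + 17 + 20 + 16 + 18 + 17 + 19)/7 = 17.5714
Deviations from mean: -1.5714, -0.5714, 2.4286, -1.5714, 0.4286, -0.5714, 1.4286
Σ(y_t−ȳ)(y_{t+2}−ȳ) = (-3.8163) + (0.8980) + (1.0408) + (0.8980) + (0.6122) = -0.3673
Denominator Σ(y_t−ȳ)² = 13.7143
r_2 = -0.3673 / 13.7143 = -0.027

-0.027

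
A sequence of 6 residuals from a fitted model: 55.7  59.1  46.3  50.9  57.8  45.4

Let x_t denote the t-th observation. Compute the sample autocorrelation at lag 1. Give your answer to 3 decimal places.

Mean x̄ = (55.7 + 59.1 + 46.3 + 50.9 + 57.8 + 45.4)/6 = 52.5333
Deviations from mean: 3.1667, 6.5667, -6.2333, -1.6333, 5.2667, -7.1333
Σ(x_t−x̄)(x_{t+1}−x̄) = (20.7944) + (-40.9322) + (10.1811) + (-8.6022) + (-37.5689) = -56.1278
Denominator Σ(x_t−x̄)² = 173.2933
r_1 = -56.1278 / 173.2933 = -0.324

-0.324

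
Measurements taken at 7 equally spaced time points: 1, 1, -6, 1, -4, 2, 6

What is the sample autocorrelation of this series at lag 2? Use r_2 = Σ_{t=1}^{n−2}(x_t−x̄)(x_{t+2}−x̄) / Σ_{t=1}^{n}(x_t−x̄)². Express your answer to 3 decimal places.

Mean x̄ = (1 + 1 − 6 + 1 − 4 + 2 + 6)/7 = 0.1429
Deviations from mean: 0.8571, 0.8571, -6.1429, 0.8571, -4.1429, 1.8571, 5.8571
Numerator Σ_{t=1}^{5}(x_t−x̄)(x_{t+2}−x̄) = -1.7551
Denominator Σ(x_t−x̄)² = 94.8571
r_2 = -1.7551 / 94.8571 = -0.019

-0.019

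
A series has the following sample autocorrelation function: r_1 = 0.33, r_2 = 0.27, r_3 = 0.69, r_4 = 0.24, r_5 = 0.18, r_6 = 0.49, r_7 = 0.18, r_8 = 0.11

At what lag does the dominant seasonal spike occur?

3

The largest autocorrelation is r_3 = 0.69, with a weaker echo at lag 6 (0.49); the remaining lags stay at or below 0.33. The elevated value at lag 1 (0.33), dropping to 0.27 at lag 2, reflects decaying short-term dependence rather than seasonality.
The dominant spike at lag 3 indicates a seasonal period of 3.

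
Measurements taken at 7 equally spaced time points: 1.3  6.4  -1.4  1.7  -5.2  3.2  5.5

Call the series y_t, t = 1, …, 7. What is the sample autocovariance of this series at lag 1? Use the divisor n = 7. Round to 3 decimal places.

-3.046

Mean ȳ = (1.3 + 6.4 − 1.4 + 1.7 − 5.2 + 3.2 + 5.5)/7 = 1.6429
Deviations: -0.3429, 4.7571, -3.0429, 0.0571, -6.8429, 1.5571, 3.8571
Σ_{t=1}^{6}(y_t−ȳ)(y_{t+1}−ȳ) = -21.3204
γ_1 = -21.3204 / 7 = -3.046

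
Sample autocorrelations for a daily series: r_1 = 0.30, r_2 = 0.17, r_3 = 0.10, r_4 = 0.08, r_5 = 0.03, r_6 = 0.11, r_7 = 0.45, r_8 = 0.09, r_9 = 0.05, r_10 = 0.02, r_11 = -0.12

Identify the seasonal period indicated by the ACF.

The largest autocorrelation is r_7 = 0.45; the remaining lags stay at or below 0.30. The elevated value at lag 1 (0.30), dropping to 0.17 at lag 2, reflects decaying short-term dependence rather than seasonality.
The dominant spike at lag 7 indicates a seasonal period of 7.

7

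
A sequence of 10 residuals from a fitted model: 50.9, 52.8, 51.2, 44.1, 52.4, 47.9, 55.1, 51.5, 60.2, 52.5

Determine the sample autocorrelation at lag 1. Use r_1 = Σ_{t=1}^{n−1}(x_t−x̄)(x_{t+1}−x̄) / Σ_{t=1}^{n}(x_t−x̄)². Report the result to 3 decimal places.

-0.090

Mean x̄ = (50.9 + 52.8 + 51.2 + 44.1 + 52.4 + 47.9 + 55.1 + 51.5 + 60.2 + 52.5)/10 = 51.8600
Numerator Σ_{t=1}^{9}(x_t−x̄)(x_{t+1}−x̄) = -14.3916
Denominator Σ(x_t−x̄)² = 159.0240
r_1 = -14.3916 / 159.0240 = -0.090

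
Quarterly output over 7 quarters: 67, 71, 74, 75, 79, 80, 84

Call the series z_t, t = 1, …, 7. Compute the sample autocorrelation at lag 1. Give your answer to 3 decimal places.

0.490

Mean z̄ = (67 + 71 + 74 + 75 + 79 + 80 + 84)/7 = 75.7143
Deviations from mean: -8.7143, -4.7143, -1.7143, -0.7143, 3.2857, 4.2857, 8.2857
Σ(z_t−z̄)(z_{t+1}−z̄) = (41.0816) + (8.0816) + (1.2245) + (-2.3469) + (14.0816) + (35.5102) = 97.6327
Denominator Σ(z_t−z̄)² = 199.4286
r_1 = 97.6327 / 199.4286 = 0.490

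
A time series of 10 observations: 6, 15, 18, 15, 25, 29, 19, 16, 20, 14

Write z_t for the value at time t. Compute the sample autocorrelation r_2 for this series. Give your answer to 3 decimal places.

-0.070

Mean z̄ = (6 + 15 + 18 + 15 + 25 + 29 + 19 + 16 + 20 + 14)/10 = 17.7000
Numerator Σ_{t=1}^{8}(z_t−z̄)(z_{t+2}−z̄) = -24.9800
Denominator Σ(z_t−z̄)² = 356.1000
r_2 = -24.9800 / 356.1000 = -0.070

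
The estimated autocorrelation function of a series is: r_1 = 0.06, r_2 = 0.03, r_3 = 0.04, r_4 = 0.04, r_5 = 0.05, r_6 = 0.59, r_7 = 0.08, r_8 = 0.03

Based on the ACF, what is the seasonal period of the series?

6

The largest autocorrelation is r_6 = 0.59; the remaining lags stay at or below 0.08.
The dominant spike at lag 6 indicates a seasonal period of 6.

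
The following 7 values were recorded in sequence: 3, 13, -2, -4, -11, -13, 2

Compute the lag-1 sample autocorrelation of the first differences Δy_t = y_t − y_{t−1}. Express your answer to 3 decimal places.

-0.208

First differences Δy: 10, -15, -2, -7, -2, 15
Mean of differences = -0.1667
Numerator Σ(Δy_t−Δȳ)(Δy_{t+1}−Δȳ) = -126.3611
Denominator Σ(Δy_t−Δȳ)² = 606.8333
r_1(Δy) = -126.3611 / 606.8333 = -0.208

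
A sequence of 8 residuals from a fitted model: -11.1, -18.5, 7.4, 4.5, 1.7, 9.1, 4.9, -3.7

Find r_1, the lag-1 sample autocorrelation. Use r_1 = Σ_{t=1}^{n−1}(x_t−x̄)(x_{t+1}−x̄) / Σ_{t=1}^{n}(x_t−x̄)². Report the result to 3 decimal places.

0.238

Mean x̄ = (-11.1 − 18.5 + 7.4 + 4.5 + 1.7 + 9.1 + 4.9 − 3.7)/8 = -0.7125
Deviations from mean: -10.3875, -17.7875, 8.1125, 5.2125, 2.4125, 9.8125, 5.6125, -2.9875
Σ(x_t−x̄)(x_{t+1}−x̄) = (184.7677) + (-144.3011) + (42.2864) + (12.5752) + (23.6727) + (55.0727) + (-16.7673) = 157.3061
Denominator Σ(x_t−x̄)² = 659.8088
r_1 = 157.3061 / 659.8088 = 0.238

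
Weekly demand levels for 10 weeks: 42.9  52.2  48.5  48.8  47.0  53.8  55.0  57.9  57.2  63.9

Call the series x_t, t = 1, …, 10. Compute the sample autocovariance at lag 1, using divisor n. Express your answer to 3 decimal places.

Mean x̄ = (42.9 + 52.2 + 48.5 + 48.8 + 47.0 + 53.8 + 55.0 + 57.9 + 57.2 + 63.9)/10 = 52.7200
Σ_{t=1}^{9}(x_t−x̄)(x_{t+1}−x̄) = 127.6536
γ_1 = 127.6536 / 10 = 12.765

12.765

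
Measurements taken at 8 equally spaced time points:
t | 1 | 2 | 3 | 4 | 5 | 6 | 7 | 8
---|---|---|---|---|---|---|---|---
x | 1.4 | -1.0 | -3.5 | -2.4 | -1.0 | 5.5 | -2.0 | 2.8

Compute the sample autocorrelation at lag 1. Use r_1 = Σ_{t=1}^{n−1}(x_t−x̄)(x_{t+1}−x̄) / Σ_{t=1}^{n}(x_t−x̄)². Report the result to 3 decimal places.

-0.145

Mean x̄ = (1.4 − 1.0 − 3.5 − 2.4 − 1.0 + 5.5 − 2.0 + 2.8)/8 = -0.0250
Σ(x_t−x̄)(x_{t+1}−x̄) = (-1.3894) + (3.3881) + (8.2531) + (2.3156) + (-5.3869) + (-10.9119) + (-5.5794) = -9.3106
Denominator Σ(x_t−x̄)² = 64.0550
r_1 = -9.3106 / 64.0550 = -0.145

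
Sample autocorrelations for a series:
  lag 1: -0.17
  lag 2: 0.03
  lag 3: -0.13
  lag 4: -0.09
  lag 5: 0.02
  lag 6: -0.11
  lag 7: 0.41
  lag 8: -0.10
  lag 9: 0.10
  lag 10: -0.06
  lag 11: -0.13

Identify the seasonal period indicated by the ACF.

7

The largest autocorrelation is r_7 = 0.41; the remaining lags stay at or below 0.10.
The dominant spike at lag 7 indicates a seasonal period of 7.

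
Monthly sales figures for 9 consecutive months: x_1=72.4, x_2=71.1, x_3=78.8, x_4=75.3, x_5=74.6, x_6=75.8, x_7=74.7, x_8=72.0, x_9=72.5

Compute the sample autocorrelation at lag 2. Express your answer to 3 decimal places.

Mean x̄ = (72.4 + 71.1 + 78.8 + 75.3 + 74.6 + 75.8 + 74.7 + 72.0 + 72.5)/9 = 74.1333
Numerator Σ_{t=1}^{7}(x_t−x̄)(x_{t+2}−x̄) = -11.7222
Denominator Σ(x_t−x̄)² = 45.8800
r_2 = -11.7222 / 45.8800 = -0.255

-0.255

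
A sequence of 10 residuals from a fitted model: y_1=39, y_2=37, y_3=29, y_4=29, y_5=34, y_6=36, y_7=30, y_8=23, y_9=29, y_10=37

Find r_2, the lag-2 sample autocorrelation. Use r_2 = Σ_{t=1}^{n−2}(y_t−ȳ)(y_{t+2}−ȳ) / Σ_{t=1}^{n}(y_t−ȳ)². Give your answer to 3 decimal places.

Mean ȳ = (39 + 37 + 29 + 29 + 34 + 36 + 30 + 23 + 29 + 37)/10 = 32.3000
Numerator Σ_{t=1}^{8}(y_t−ȳ)(y_{t+2}−ȳ) = -129.8800
Denominator Σ(y_t−ȳ)² = 230.1000
r_2 = -129.8800 / 230.1000 = -0.564

-0.564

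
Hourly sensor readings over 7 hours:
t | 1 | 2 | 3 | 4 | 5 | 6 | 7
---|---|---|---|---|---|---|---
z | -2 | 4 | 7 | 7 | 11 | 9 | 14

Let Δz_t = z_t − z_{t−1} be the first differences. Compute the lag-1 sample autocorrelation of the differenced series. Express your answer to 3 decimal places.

-0.432

First differences Δz: 6, 3, 0, 4, -2, 5
Mean of differences = 2.6667
Numerator Σ(Δz_t−Δz̄)(Δz_{t+1}−Δz̄) = -20.4444
Denominator Σ(Δz_t−Δz̄)² = 47.3333
r_1(Δz) = -20.4444 / 47.3333 = -0.432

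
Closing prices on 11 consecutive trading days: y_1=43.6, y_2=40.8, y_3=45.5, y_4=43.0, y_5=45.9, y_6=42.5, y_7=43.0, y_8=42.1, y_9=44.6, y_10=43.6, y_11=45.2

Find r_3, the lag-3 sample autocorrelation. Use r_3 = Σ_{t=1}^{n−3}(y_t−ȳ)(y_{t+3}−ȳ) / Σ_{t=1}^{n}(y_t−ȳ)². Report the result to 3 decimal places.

Mean ȳ = (43.6 + 40.8 + 45.5 + 43.0 + 45.9 + 42.5 + 43.0 + 42.1 + 44.6 + 43.6 + 45.2)/11 = 43.6182
Numerator Σ_{t=1}^{8}(y_t−ȳ)(y_{t+3}−ȳ) = -15.0937
Denominator Σ(y_t−ȳ)² = 24.4764
r_3 = -15.0937 / 24.4764 = -0.617

-0.617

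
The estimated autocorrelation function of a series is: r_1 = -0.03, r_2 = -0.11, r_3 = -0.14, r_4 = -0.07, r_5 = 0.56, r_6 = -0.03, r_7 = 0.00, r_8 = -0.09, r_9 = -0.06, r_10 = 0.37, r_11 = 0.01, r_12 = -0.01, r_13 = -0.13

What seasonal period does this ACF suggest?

5

The largest autocorrelation is r_5 = 0.56, with a weaker echo at lag 10 (0.37); the remaining lags stay at or below 0.01.
The dominant spike at lag 5 indicates a seasonal period of 5.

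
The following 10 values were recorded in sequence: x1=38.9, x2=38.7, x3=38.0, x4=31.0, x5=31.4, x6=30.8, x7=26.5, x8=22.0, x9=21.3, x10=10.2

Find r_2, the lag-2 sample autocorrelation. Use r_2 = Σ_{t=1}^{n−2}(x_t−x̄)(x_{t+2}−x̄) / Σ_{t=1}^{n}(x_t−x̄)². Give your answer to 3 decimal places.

Mean x̄ = (38.9 + 38.7 + 38.0 + 31.0 + 31.4 + 30.8 + 26.5 + 22.0 + 21.3 + 10.2)/10 = 28.8800
Numerator Σ_{t=1}^{8}(x_t−x̄)(x_{t+2}−x̄) = 266.6052
Denominator Σ(x_t−x̄)² = 753.9360
r_2 = 266.6052 / 753.9360 = 0.354

0.354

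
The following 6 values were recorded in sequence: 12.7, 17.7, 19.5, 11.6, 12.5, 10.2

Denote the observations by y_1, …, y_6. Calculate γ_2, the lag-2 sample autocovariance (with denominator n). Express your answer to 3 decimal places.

-2.544

Mean ȳ = (12.7 + 17.7 + 19.5 + 11.6 + 12.5 + 10.2)/6 = 14.0333
Σ_{t=1}^{4}(y_t−ȳ)(y_{t+2}−ȳ) = -15.2656
γ_2 = -15.2656 / 6 = -2.544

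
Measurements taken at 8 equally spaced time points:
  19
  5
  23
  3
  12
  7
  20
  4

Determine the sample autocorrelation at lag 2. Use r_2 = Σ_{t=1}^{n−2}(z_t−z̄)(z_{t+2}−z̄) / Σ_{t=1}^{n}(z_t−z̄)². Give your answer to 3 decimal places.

0.495

Mean z̄ = (19 + 5 + 23 + 3 + 12 + 7 + 20 + 4)/8 = 11.6250
Deviations from mean: 7.3750, -6.6250, 11.3750, -8.6250, 0.3750, -4.6250, 8.3750, -7.6250
Σ(z_t−z̄)(z_{t+2}−z̄) = (83.8906) + (57.1406) + (4.2656) + (39.8906) + (3.1406) + (35.2656) = 223.5938
Denominator Σ(z_t−z̄)² = 451.8750
r_2 = 223.5938 / 451.8750 = 0.495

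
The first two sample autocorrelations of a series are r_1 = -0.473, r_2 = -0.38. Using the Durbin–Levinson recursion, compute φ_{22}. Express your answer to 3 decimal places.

-0.778

φ_{22} = (r_2 − r_1²) / (1 − r_1²)
r_1² = (-0.473)² = 0.223729
Numerator = -0.38 − 0.2237 = -0.6037; denominator = 1 − 0.2237 = 0.7763
φ_{22} = -0.6037 / 0.7763 = -0.778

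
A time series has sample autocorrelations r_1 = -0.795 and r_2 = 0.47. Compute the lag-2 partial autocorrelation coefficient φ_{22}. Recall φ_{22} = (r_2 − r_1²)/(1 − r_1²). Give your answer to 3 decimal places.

-0.440

φ_{22} = (r_2 − r_1²) / (1 − r_1²)
r_1² = (-0.795)² = 0.632025
Numerator = 0.47 − 0.6320 = -0.1620; denominator = 1 − 0.6320 = 0.3680
φ_{22} = -0.1620 / 0.3680 = -0.440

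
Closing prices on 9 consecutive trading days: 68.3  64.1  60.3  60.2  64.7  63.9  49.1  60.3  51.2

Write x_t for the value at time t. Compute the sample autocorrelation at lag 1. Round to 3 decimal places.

0.017

Mean x̄ = (68.3 + 64.1 + 60.3 + 60.2 + 64.7 + 63.9 + 49.1 + 60.3 + 51.2)/9 = 60.2333
Numerator Σ_{t=1}^{8}(x_t−x̄)(x_{t+1}−x̄) = 5.5089
Denominator Σ(x_t−x̄)² = 318.9800
r_1 = 5.5089 / 318.9800 = 0.017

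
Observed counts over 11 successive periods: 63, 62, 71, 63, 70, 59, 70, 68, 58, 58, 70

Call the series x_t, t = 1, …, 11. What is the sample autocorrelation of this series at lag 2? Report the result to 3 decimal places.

-0.174

Mean x̄ = (63 + 62 + 71 + 63 + 70 + 59 + 70 + 68 + 58 + 58 + 70)/11 = 64.7273
Numerator Σ_{t=1}^{9}(x_t−x̄)(x_{t+2}−x̄) = -47.0579
Denominator Σ(x_t−x̄)² = 270.1818
r_2 = -47.0579 / 270.1818 = -0.174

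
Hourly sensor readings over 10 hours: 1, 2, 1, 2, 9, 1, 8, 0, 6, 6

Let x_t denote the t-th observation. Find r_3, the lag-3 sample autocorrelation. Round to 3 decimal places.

-0.202

Mean x̄ = (1 + 2 + 1 + 2 + 9 + 1 + 8 + 0 + 6 + 6)/10 = 3.6000
Σ(x_t−x̄)(x_{t+3}−x̄) = (4.1600) + (-8.6400) + (6.7600) + (-7.0400) + (-19.4400) + (-6.2400) + (10.5600) = -19.8800
Denominator Σ(x_t−x̄)² = 98.4000
r_3 = -19.8800 / 98.4000 = -0.202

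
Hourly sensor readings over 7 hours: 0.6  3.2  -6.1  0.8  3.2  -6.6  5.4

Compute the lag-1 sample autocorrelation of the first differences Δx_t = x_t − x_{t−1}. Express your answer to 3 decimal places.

-0.537

First differences Δx: 2.6, -9.3, 6.9, 2.4, -9.8, 12.0
Mean of differences = 0.8000
Numerator Σ(Δx_t−Δx̄)(Δx_{t+1}−Δx̄) = -205.7100
Denominator Σ(Δx_t−Δx̄)² = 382.8200
r_1(Δx) = -205.7100 / 382.8200 = -0.537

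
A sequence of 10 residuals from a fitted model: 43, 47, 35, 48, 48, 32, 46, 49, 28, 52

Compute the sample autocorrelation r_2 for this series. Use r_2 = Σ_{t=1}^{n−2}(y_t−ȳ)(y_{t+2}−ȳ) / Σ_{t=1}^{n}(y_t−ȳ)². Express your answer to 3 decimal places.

-0.195

Mean ȳ = (43 + 47 + 35 + 48 + 48 + 32 + 46 + 49 + 28 + 52)/10 = 42.8000
Numerator Σ_{t=1}^{8}(y_t−ȳ)(y_{t+2}−ȳ) = -117.0800
Denominator Σ(y_t−ȳ)² = 601.6000
r_2 = -117.0800 / 601.6000 = -0.195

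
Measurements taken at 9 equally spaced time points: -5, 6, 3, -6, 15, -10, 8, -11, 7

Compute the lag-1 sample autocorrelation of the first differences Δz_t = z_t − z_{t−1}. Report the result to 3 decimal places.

-0.807

First differences Δz: 11, -3, -9, 21, -25, 18, -19, 18
Mean of differences = 1.5000
Numerator Σ(Δz_t−Δz̄)(Δz_{t+1}−Δz̄) = -1830.7500
Denominator Σ(Δz_t−Δz̄)² = 2268.0000
r_1(Δz) = -1830.7500 / 2268.0000 = -0.807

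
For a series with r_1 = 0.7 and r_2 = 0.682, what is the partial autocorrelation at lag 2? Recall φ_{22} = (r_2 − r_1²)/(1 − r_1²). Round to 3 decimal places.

0.376

φ_{22} = (r_2 − r_1²) / (1 − r_1²)
r_1² = (0.7)² = 0.49
Numerator = 0.682 − 0.4900 = 0.1920; denominator = 1 − 0.4900 = 0.5100
φ_{22} = 0.1920 / 0.5100 = 0.376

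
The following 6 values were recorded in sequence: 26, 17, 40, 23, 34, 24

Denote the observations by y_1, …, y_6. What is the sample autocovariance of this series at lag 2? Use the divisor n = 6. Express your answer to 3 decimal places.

21.130

Mean ȳ = (26 + 17 + 40 + 23 + 34 + 24)/6 = 27.3333
Deviations: -1.3333, -10.3333, 12.6667, -4.3333, 6.6667, -3.3333
Σ_{t=1}^{4}(y_t−ȳ)(y_{t+2}−ȳ) = 126.7778
γ_2 = 126.7778 / 6 = 21.130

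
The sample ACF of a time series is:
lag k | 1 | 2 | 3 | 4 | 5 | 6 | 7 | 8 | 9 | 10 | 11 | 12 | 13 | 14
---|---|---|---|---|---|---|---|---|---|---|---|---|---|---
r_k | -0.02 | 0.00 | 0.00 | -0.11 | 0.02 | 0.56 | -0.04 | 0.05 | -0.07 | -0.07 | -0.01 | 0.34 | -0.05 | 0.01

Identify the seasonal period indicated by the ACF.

6

The largest autocorrelation is r_6 = 0.56, with a weaker echo at lag 12 (0.34); the remaining lags stay at or below 0.05.
The dominant spike at lag 6 indicates a seasonal period of 6.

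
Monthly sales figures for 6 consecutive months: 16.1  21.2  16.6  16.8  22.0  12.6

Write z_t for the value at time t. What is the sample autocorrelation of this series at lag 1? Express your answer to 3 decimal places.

Mean z̄ = (16.1 + 21.2 + 16.6 + 16.8 + 22.0 + 12.6)/6 = 17.5500
Deviations from mean: -1.4500, 3.6500, -0.9500, -0.7500, 4.4500, -4.9500
Σ(z_t−z̄)(z_{t+1}−z̄) = (-5.2925) + (-3.4675) + (0.7125) + (-3.3375) + (-22.0275) = -33.4125
Denominator Σ(z_t−z̄)² = 61.1950
r_1 = -33.4125 / 61.1950 = -0.546

-0.546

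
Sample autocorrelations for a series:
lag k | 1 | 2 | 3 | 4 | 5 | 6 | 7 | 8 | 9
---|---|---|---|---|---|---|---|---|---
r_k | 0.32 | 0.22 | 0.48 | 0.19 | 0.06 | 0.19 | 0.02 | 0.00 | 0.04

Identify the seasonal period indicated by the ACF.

3

The largest autocorrelation is r_3 = 0.48; the remaining lags stay at or below 0.32. The elevated value at lag 1 (0.32), dropping to 0.22 at lag 2, reflects decaying short-term dependence rather than seasonality.
The dominant spike at lag 3 indicates a seasonal period of 3.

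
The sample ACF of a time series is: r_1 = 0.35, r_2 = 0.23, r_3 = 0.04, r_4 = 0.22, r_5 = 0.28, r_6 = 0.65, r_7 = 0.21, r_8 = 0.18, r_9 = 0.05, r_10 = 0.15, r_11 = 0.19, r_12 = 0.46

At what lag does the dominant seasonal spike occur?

The largest autocorrelation is r_6 = 0.65, with a weaker echo at lag 12 (0.46); the remaining lags stay at or below 0.35. The elevated value at lag 1 (0.35), dropping to 0.23 at lag 2, reflects decaying short-term dependence rather than seasonality.
The dominant spike at lag 6 indicates a seasonal period of 6.

6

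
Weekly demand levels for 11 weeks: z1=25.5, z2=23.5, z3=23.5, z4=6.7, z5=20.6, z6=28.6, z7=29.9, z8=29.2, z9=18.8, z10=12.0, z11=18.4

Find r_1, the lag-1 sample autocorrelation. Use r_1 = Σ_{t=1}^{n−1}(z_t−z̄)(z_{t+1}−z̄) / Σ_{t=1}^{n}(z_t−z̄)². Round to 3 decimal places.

0.279

Mean z̄ = (25.5 + 23.5 + 23.5 + 6.7 + 20.6 + 28.6 + 29.9 + 29.2 + 18.8 + 12.0 + 18.4)/11 = 21.5182
Numerator Σ_{t=1}^{10}(z_t−z̄)(z_{t+1}−z̄) = 147.9724
Denominator Σ(z_t−z̄)² = 531.2564
r_1 = 147.9724 / 531.2564 = 0.279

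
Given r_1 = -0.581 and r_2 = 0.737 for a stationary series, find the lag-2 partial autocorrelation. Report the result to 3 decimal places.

0.603

φ_{22} = (r_2 − r_1²) / (1 − r_1²)
r_1² = (-0.581)² = 0.337561
Numerator = 0.737 − 0.3376 = 0.3994; denominator = 1 − 0.3376 = 0.6624
φ_{22} = 0.3994 / 0.6624 = 0.603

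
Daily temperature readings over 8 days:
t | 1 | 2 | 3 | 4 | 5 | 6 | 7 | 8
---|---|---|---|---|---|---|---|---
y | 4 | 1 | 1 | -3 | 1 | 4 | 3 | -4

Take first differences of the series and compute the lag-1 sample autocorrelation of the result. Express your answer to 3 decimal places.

First differences Δy: -3, 0, -4, 4, 3, -1, -7
Mean of differences = -1.1429
Numerator Σ(Δy_t−Δȳ)(Δy_{t+1}−Δȳ) = 0.9796
Denominator Σ(Δy_t−Δȳ)² = 90.8571
r_1(Δy) = 0.9796 / 90.8571 = 0.011

0.011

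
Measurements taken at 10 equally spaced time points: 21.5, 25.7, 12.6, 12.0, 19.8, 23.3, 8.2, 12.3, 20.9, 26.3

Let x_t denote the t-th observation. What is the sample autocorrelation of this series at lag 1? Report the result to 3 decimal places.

0.081

Mean x̄ = (21.5 + 25.7 + 12.6 + 12.0 + 19.8 + 23.3 + 8.2 + 12.3 + 20.9 + 26.3)/10 = 18.2600
Numerator Σ_{t=1}^{9}(x_t−x̄)(x_{t+1}−x̄) = 30.2944
Denominator Σ(x_t−x̄)² = 373.1840
r_1 = 30.2944 / 373.1840 = 0.081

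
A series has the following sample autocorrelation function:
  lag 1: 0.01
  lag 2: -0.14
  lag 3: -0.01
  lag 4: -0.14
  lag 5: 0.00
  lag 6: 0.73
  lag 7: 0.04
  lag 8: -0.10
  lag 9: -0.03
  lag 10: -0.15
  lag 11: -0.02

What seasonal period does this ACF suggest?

6

The largest autocorrelation is r_6 = 0.73; the remaining lags stay at or below 0.04.
The dominant spike at lag 6 indicates a seasonal period of 6.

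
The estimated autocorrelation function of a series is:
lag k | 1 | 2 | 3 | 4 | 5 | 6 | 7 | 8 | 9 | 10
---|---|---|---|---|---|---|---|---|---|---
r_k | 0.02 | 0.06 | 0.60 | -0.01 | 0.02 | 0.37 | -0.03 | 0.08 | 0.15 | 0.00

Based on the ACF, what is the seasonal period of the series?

The largest autocorrelation is r_3 = 0.60, with weaker echoes at lags 6 (0.37) and 9 (0.15); the remaining lags stay at or below 0.08.
The dominant spike at lag 3 indicates a seasonal period of 3.

3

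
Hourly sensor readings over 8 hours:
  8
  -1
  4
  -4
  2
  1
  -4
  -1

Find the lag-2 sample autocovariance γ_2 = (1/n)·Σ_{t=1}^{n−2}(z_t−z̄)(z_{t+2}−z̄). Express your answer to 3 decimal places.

3.543

Mean z̄ = (8 − 1 + 4 − 4 + 2 + 1 − 4 − 1)/8 = 0.6250
Σ_{t=1}^{6}(z_t−z̄)(z_{t+2}−z̄) = 28.3438
γ_2 = 28.3438 / 8 = 3.543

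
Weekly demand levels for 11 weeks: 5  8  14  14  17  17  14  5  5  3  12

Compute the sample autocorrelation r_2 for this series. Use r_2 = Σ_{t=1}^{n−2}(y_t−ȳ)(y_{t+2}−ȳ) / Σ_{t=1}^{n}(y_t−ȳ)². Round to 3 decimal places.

0.072

Mean ȳ = (5 + 8 + 14 + 14 + 17 + 17 + 14 + 5 + 5 + 3 + 12)/11 = 10.3636
Numerator Σ_{t=1}^{9}(y_t−ȳ)(y_{t+2}−ȳ) = 19.9174
Denominator Σ(y_t−ȳ)² = 276.5455
r_2 = 19.9174 / 276.5455 = 0.072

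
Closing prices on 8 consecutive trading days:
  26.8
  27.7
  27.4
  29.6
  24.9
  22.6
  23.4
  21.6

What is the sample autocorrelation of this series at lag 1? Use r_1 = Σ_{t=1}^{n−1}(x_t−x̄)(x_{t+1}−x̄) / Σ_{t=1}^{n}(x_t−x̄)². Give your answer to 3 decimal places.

Mean x̄ = (26.8 + 27.7 + 27.4 + 29.6 + 24.9 + 22.6 + 23.4 + 21.6)/8 = 25.5000
Numerator Σ_{t=1}^{7}(x_t−x̄)(x_{t+1}−x̄) = 28.3900
Denominator Σ(x_t−x̄)² = 55.3400
r_1 = 28.3900 / 55.3400 = 0.513

0.513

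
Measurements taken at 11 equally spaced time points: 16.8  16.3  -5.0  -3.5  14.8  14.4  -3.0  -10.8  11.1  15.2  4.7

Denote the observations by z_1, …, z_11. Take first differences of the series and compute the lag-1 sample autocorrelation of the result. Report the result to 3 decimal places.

0.008

First differences Δz: -0.5, -21.3, 1.5, 18.3, -0.4, -17.4, -7.8, 21.9, 4.1, -10.5
Mean of differences = -1.2100
Numerator Σ(Δz_t−Δz̄)(Δz_{t+1}−Δz̄) = 14.6349
Denominator Σ(Δz_t−Δz̄)² = 1746.8690
r_1(Δz) = 14.6349 / 1746.8690 = 0.008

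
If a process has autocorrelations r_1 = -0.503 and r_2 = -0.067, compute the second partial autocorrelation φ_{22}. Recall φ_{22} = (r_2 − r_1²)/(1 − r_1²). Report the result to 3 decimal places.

φ_{22} = (r_2 − r_1²) / (1 − r_1²)
r_1² = (-0.503)² = 0.253009
Numerator = -0.067 − 0.2530 = -0.3200; denominator = 1 − 0.2530 = 0.7470
φ_{22} = -0.3200 / 0.7470 = -0.428

-0.428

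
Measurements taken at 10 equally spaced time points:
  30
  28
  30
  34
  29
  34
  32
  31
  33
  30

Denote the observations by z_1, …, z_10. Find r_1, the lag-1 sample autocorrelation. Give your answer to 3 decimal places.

-0.214

Mean z̄ = (30 + 28 + 30 + 34 + 29 + 34 + 32 + 31 + 33 + 30)/10 = 31.1000
Numerator Σ_{t=1}^{9}(z_t−z̄)(z_{t+1}−z̄) = -8.3100
Denominator Σ(z_t−z̄)² = 38.9000
r_1 = -8.3100 / 38.9000 = -0.214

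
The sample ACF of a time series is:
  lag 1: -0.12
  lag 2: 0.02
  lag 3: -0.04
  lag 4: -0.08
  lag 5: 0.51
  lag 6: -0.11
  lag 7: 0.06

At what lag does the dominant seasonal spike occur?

5

The largest autocorrelation is r_5 = 0.51; the remaining lags stay at or below 0.06.
The dominant spike at lag 5 indicates a seasonal period of 5.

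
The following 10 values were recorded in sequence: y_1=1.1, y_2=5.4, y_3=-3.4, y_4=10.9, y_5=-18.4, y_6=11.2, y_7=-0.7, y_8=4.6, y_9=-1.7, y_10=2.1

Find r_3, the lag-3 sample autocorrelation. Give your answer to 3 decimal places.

-0.382

Mean ȳ = (1.1 + 5.4 − 3.4 + 10.9 − 18.4 + 11.2 − 0.7 + 4.6 − 1.7 + 2.1)/10 = 1.1100
Σ(y_t−ȳ)(y_{t+3}−ȳ) = (-0.0979) + (-83.6979) + (-45.5059) + (-17.7199) + (-68.0899) + (-28.3529) + (-1.7919) = -245.2563
Denominator Σ(y_t−ȳ)² = 641.3690
r_3 = -245.2563 / 641.3690 = -0.382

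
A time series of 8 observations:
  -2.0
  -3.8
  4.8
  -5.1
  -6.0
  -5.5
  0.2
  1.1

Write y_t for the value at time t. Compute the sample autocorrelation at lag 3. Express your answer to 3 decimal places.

-0.355

Mean ȳ = (-2.0 − 3.8 + 4.8 − 5.1 − 6.0 − 5.5 + 0.2 + 1.1)/8 = -2.0375
Deviations from mean: 0.0375, -1.7625, 6.8375, -3.0625, -3.9625, -3.4625, 2.2375, 3.1375
Numerator Σ_{t=1}^{5}(y_t−ȳ)(y_{t+3}−ȳ) = -36.0905
Denominator Σ(y_t−ȳ)² = 101.7788
r_3 = -36.0905 / 101.7788 = -0.355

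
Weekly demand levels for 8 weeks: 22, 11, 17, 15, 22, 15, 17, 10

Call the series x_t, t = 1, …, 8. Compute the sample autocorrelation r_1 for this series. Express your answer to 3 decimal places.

-0.403

Mean x̄ = (22 + 11 + 17 + 15 + 22 + 15 + 17 + 10)/8 = 16.1250
Deviations from mean: 5.8750, -5.1250, 0.8750, -1.1250, 5.8750, -1.1250, 0.8750, -6.1250
Σ(x_t−x̄)(x_{t+1}−x̄) = (-30.1094) + (-4.4844) + (-0.9844) + (-6.6094) + (-6.6094) + (-0.9844) + (-5.3594) = -55.1406
Denominator Σ(x_t−x̄)² = 136.8750
r_1 = -55.1406 / 136.8750 = -0.403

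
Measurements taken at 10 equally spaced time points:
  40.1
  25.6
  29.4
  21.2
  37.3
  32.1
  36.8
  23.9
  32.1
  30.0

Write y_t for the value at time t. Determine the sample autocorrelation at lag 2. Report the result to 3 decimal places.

0.174

Mean ȳ = (40.1 + 25.6 + 29.4 + 21.2 + 37.3 + 32.1 + 36.8 + 23.9 + 32.1 + 30.0)/10 = 30.8500
Numerator Σ_{t=1}^{8}(y_t−ȳ)(y_{t+2}−ȳ) = 58.8700
Denominator Σ(y_t−ȳ)² = 337.5050
r_2 = 58.8700 / 337.5050 = 0.174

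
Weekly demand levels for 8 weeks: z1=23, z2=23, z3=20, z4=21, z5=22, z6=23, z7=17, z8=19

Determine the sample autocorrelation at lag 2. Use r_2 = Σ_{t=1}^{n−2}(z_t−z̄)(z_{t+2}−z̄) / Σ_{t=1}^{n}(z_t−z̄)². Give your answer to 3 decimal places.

-0.324

Mean z̄ = (23 + 23 + 20 + 21 + 22 + 23 + 17 + 19)/8 = 21.0000
Numerator Σ_{t=1}^{6}(z_t−z̄)(z_{t+2}−z̄) = -11.0000
Denominator Σ(z_t−z̄)² = 34.0000
r_2 = -11.0000 / 34.0000 = -0.324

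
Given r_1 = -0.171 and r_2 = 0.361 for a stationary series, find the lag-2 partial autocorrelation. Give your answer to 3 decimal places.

φ_{22} = (r_2 − r_1²) / (1 − r_1²)
r_1² = (-0.171)² = 0.029241
Numerator = 0.361 − 0.0292 = 0.3318; denominator = 1 − 0.0292 = 0.9708
φ_{22} = 0.3318 / 0.9708 = 0.342

0.342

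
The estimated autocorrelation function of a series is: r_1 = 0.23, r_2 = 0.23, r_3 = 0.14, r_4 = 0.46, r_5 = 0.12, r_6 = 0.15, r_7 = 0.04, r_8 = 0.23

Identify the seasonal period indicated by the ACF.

The largest autocorrelation is r_4 = 0.46; the remaining lags stay at or below 0.23.
The dominant spike at lag 4 indicates a seasonal period of 4.

4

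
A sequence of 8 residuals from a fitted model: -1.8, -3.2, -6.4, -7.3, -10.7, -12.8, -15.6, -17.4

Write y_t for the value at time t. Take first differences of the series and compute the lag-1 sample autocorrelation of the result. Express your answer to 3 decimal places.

First differences Δy: -1.4, -3.2, -0.9, -3.4, -2.1, -2.8, -1.8
Mean of differences = -2.2286
Numerator Σ(Δy_t−Δȳ)(Δy_{t+1}−Δȳ) = -4.1208
Denominator Σ(Δy_t−Δȳ)² = 5.2943
r_1(Δy) = -4.1208 / 5.2943 = -0.778

-0.778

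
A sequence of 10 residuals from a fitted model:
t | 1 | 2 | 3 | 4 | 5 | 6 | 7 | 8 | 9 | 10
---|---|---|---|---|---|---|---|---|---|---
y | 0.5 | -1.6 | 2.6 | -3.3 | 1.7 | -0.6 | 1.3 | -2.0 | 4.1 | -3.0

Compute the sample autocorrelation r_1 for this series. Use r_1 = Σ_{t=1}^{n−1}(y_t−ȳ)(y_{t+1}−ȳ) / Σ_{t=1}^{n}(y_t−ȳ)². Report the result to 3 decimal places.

Mean ȳ = (0.5 − 1.6 + 2.6 − 3.3 + 1.7 − 0.6 + 1.3 − 2.0 + 4.1 − 3.0)/10 = -0.0300
Numerator Σ_{t=1}^{9}(y_t−ȳ)(y_{t+1}−ȳ) = -43.9849
Denominator Σ(y_t−ȳ)² = 55.2010
r_1 = -43.9849 / 55.2010 = -0.797

-0.797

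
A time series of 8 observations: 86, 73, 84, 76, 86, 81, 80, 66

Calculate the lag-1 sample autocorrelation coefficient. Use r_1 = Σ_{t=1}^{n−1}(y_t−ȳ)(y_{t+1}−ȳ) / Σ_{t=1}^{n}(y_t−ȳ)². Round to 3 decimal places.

Mean ȳ = (86 + 73 + 84 + 76 + 86 + 81 + 80 + 66)/8 = 79.0000
Deviations from mean: 7.0000, -6.0000, 5.0000, -3.0000, 7.0000, 2.0000, 1.0000, -13.0000
Σ(y_t−ȳ)(y_{t+1}−ȳ) = (-42.0000) + (-30.0000) + (-15.0000) + (-21.0000) + (14.0000) + (2.0000) + (-13.0000) = -105.0000
Denominator Σ(y_t−ȳ)² = 342.0000
r_1 = -105.0000 / 342.0000 = -0.307

-0.307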